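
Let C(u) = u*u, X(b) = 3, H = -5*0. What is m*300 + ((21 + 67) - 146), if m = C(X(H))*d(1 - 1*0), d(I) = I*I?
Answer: 2642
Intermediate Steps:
H = 0
d(I) = I²
C(u) = u²
m = 9 (m = 3²*(1 - 1*0)² = 9*(1 + 0)² = 9*1² = 9*1 = 9)
m*300 + ((21 + 67) - 146) = 9*300 + ((21 + 67) - 146) = 2700 + (88 - 146) = 2700 - 58 = 2642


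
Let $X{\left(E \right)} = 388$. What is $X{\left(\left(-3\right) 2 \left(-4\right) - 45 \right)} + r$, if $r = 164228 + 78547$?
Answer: $243163$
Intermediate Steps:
$r = 242775$
$X{\left(\left(-3\right) 2 \left(-4\right) - 45 \right)} + r = 388 + 242775 = 243163$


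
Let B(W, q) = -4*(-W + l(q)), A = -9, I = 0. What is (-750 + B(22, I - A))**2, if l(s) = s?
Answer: 487204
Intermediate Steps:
B(W, q) = -4*q + 4*W (B(W, q) = -4*(-W + q) = -4*(q - W) = -4*q + 4*W)
(-750 + B(22, I - A))**2 = (-750 + (-4*(0 - 1*(-9)) + 4*22))**2 = (-750 + (-4*(0 + 9) + 88))**2 = (-750 + (-4*9 + 88))**2 = (-750 + (-36 + 88))**2 = (-750 + 52)**2 = (-698)**2 = 487204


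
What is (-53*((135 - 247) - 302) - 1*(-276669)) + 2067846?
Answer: 2366457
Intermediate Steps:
(-53*((135 - 247) - 302) - 1*(-276669)) + 2067846 = (-53*(-112 - 302) + 276669) + 2067846 = (-53*(-414) + 276669) + 2067846 = (21942 + 276669) + 2067846 = 298611 + 2067846 = 2366457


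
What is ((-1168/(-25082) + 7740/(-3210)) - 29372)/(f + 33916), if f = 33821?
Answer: -13139026018/30298466573 ≈ -0.43365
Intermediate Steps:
((-1168/(-25082) + 7740/(-3210)) - 29372)/(f + 33916) = ((-1168/(-25082) + 7740/(-3210)) - 29372)/(33821 + 33916) = ((-1168*(-1/25082) + 7740*(-1/3210)) - 29372)/67737 = ((584/12541 - 258/107) - 29372)*(1/67737) = (-3173090/1341887 - 29372)*(1/67737) = -39417078054/1341887*1/67737 = -13139026018/30298466573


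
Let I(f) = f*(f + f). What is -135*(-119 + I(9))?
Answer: -5805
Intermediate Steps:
I(f) = 2*f**2 (I(f) = f*(2*f) = 2*f**2)
-135*(-119 + I(9)) = -135*(-119 + 2*9**2) = -135*(-119 + 2*81) = -135*(-119 + 162) = -135*43 = -5805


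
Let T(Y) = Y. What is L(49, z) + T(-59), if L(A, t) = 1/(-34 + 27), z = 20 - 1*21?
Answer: -414/7 ≈ -59.143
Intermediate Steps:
z = -1 (z = 20 - 21 = -1)
L(A, t) = -1/7 (L(A, t) = 1/(-7) = -1/7)
L(49, z) + T(-59) = -1/7 - 59 = -414/7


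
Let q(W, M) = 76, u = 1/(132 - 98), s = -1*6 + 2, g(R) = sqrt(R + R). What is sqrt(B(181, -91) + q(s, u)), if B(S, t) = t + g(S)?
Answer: sqrt(-15 + sqrt(362)) ≈ 2.0066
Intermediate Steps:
g(R) = sqrt(2)*sqrt(R) (g(R) = sqrt(2*R) = sqrt(2)*sqrt(R))
B(S, t) = t + sqrt(2)*sqrt(S)
s = -4 (s = -6 + 2 = -4)
u = 1/34 ≈ 0.029412
sqrt(B(181, -91) + q(s, u)) = sqrt((-91 + sqrt(2)*sqrt(181)) + 76) = sqrt((-91 + sqrt(362)) + 76) = sqrt(-15 + sqrt(362))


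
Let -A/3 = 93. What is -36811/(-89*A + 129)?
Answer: -36811/24960 ≈ -1.4748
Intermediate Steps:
A = -279 (A = -3*93 = -279)
-36811/(-89*A + 129) = -36811/(-89*(-279) + 129) = -36811/(24831 + 129) = -36811/24960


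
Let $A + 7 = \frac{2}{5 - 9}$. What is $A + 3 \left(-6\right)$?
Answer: $- \frac{51}{2} \approx -25.5$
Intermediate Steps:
$A = - \frac{15}{2}$ ($A = -7 + \frac{2}{5 - 9} = -7 + \frac{2}{-4} = -7 + 2 \left(- \frac{1}{4}\right) = -7 - \frac{1}{2} = - \frac{15}{2} \approx -7.5$)
$A + 3 \left(-6\right) = - \frac{15}{2} + 3 \left(-6\right) = - \frac{15}{2} - 18 = - \frac{51}{2}$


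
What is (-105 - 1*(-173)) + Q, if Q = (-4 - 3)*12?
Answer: -16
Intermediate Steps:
Q = -84 (Q = -7*12 = -84)
(-105 - 1*(-173)) + Q = (-105 - 1*(-173)) - 84 = (-105 + 173) - 84 = 68 - 84 = -16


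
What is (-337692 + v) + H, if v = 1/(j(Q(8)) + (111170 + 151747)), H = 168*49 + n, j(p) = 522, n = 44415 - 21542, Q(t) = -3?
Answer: -80766972692/263439 ≈ -3.0659e+5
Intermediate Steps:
n = 22873
H = 31105 (H = 168*49 + 22873 = 8232 + 22873 = 31105)
v = 1/263439 (v = 1/(522 + (111170 + 151747)) = 1/(522 + 262917) = 1/263439 ≈ 3.7959e-6)
(-337692 + v) + H = (-337692 + 1/263439) + 31105 = -88961242787/263439 + 31105 = -80766972692/263439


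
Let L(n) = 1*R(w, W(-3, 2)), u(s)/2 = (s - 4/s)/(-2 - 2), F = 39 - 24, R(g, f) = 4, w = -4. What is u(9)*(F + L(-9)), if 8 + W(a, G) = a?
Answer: -1463/18 ≈ -81.278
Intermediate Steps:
W(a, G) = -8 + a
F = 15
u(s) = 2/s - s/2 (u(s) = 2*((s - 4/s)/(-2 - 2)) = 2*((s - 4/s)/(-4)) = 2*((s - 4/s)*(-¼)) = 2*(1/s - s/4) = 2/s - s/2)
L(n) = 4 (L(n) = 1*4 = 4)
u(9)*(F + L(-9)) = (2/9 - ½*9)*(15 + 4) = (2*(⅑) - 9/2)*19 = (2/9 - 9/2)*19 = -77/18*19 = -1463/18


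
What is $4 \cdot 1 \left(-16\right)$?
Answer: $-64$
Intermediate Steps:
$4 \cdot 1 \left(-16\right) = 4 \left(-16\right) = -64$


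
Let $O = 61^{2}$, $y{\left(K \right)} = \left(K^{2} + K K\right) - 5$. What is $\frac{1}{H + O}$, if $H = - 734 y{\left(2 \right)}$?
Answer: $\frac{1}{1519} \approx 0.00065833$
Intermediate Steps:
$y{\left(K \right)} = -5 + 2 K^{2}$ ($y{\left(K \right)} = \left(K^{2} + K^{2}\right) - 5 = 2 K^{2} - 5 = -5 + 2 K^{2}$)
$O = 3721$
$H = -2202$ ($H = - 734 \left(-5 + 2 \cdot 2^{2}\right) = - 734 \left(-5 + 2 \cdot 4\right) = - 734 \left(-5 + 8\right) = \left(-734\right) 3 = -2202$)
$\frac{1}{H + O} = \frac{1}{-2202 + 3721} = \frac{1}{1519}$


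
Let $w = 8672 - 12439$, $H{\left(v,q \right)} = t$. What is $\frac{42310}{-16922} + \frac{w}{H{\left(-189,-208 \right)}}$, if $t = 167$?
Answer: $- \frac{35405472}{1412987} \approx -25.057$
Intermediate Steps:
$H{\left(v,q \right)} = 167$
$w = -3767$
$\frac{42310}{-16922} + \frac{w}{H{\left(-189,-208 \right)}} = \frac{42310}{-16922} - \frac{3767}{167} = 42310 \left(- \frac{1}{16922}\right) - \frac{3767}{167} = - \frac{21155}{8461} - \frac{3767}{167} = - \frac{35405472}{1412987}$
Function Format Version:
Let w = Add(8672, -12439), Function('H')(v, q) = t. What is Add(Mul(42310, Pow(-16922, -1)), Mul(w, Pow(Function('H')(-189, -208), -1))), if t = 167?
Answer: Rational(-35405472, 1412987) ≈ -25.057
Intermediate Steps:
Function('H')(v, q) = 167
w = -3767
Add(Mul(42310, Pow(-16922, -1)), Mul(w, Pow(Function('H')(-189, -208), -1))) = Add(Mul(42310, Pow(-16922, -1)), Mul(-3767, Pow(167, -1))) = Add(Mul(42310, Rational(-1, 16922)), Mul(-3767, Rational(1, 167))) = Add(Rational(-21155, 8461), Rational(-3767, 167)) = Rational(-35405472, 1412987)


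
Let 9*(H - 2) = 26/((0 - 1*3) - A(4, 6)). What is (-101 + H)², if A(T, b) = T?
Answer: 39225169/3969 ≈ 9882.9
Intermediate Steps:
H = 100/63 (H = 2 + (26/((0 - 1*3) - 1*4))/9 = 2 + (26/((0 - 3) - 4))/9 = 2 + (26/(-3 - 4))/9 = 2 + (26/(-7))/9 = 2 + (26*(-⅐))/9 = 2 + (⅑)*(-26/7) = 2 - 26/63 = 100/63 ≈ 1.5873)
(-101 + H)² = (-101 + 100/63)² = (-6263/63)² = 39225169/3969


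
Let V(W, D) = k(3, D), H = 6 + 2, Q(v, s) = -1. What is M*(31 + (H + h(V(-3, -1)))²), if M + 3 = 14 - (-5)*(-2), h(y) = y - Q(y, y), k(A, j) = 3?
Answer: 175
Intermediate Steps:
H = 8
V(W, D) = 3
h(y) = 1 + y (h(y) = y - 1*(-1) = y + 1 = 1 + y)
M = 1 (M = -3 + (14 - (-5)*(-2)) = -3 + (14 - 1*10) = -3 + (14 - 10) = -3 + 4 = 1)
M*(31 + (H + h(V(-3, -1)))²) = 1*(31 + (8 + (1 + 3))²) = 1*(31 + (8 + 4)²) = 1*(31 + 12²) = 1*(31 + 144) = 1*175 = 175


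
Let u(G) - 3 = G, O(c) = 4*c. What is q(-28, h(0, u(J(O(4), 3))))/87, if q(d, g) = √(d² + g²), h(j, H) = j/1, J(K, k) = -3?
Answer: 28/87 ≈ 0.32184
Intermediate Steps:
u(G) = 3 + G
h(j, H) = j (h(j, H) = j*1 = j)
q(-28, h(0, u(J(O(4), 3))))/87 = √((-28)² + 0²)/87 = √(784 + 0)*(1/87) = √784*(1/87) = 28*(1/87) = 28/87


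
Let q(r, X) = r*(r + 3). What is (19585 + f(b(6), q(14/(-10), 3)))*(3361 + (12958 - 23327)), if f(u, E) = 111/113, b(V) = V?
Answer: -15510217728/113 ≈ -1.3726e+8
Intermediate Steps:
q(r, X) = r*(3 + r)
f(u, E) = 111/113 (f(u, E) = 111*(1/113) = 111/113)
(19585 + f(b(6), q(14/(-10), 3)))*(3361 + (12958 - 23327)) = (19585 + 111/113)*(3361 + (12958 - 23327)) = 2213216*(3361 - 10369)/113 = (2213216/113)*(-7008) = -15510217728/113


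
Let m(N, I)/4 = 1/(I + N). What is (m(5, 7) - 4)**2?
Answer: 121/9 ≈ 13.444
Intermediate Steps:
m(N, I) = 4/(I + N)
(m(5, 7) - 4)**2 = (4/(7 + 5) - 4)**2 = (4/12 - 4)**2 = (4*(1/12) - 4)**2 = (1/3 - 4)**2 = (-11/3)**2 = 121/9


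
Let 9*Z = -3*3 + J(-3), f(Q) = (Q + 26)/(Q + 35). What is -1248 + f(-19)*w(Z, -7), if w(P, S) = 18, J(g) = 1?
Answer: -9921/8 ≈ -1240.1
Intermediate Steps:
f(Q) = (26 + Q)/(35 + Q)
Z = -8/9 (Z = (-3*3 + 1)/9 = (-9 + 1)/9 = (⅑)*(-8) = -8/9 ≈ -0.88889)
-1248 + f(-19)*w(Z, -7) = -1248 + ((26 - 19)/(35 - 19))*18 = -1248 + (7/16)*18 = -1248 + 63/8 = -9921/8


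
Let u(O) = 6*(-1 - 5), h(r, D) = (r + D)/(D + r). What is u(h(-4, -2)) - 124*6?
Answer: -780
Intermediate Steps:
h(r, D) = 1 (h(r, D) = (D + r)/(D + r) = 1)
u(O) = -36 (u(O) = 6*(-6) = -36)
u(h(-4, -2)) - 124*6 = -36 - 124*6 = -36 - 744 = -780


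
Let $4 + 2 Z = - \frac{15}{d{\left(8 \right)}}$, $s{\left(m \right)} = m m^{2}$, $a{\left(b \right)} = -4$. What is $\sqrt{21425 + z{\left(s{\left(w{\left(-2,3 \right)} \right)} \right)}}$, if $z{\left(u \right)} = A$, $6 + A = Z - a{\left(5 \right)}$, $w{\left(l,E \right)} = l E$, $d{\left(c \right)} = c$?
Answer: $\frac{\sqrt{342721}}{4} \approx 146.36$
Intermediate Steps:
$w{\left(l,E \right)} = E l$
$s{\left(m \right)} = m^{3}$
$Z = - \frac{47}{16}$ ($Z = -2 + \frac{\left(-15\right) \frac{1}{8}}{2} = -2 + \frac{1}{2} \left(- \frac{15}{8}\right) = -2 - \frac{15}{16} = - \frac{47}{16} \approx -2.9375$)
$A = - \frac{79}{16}$ ($A = -6 - - \frac{17}{16} = -6 + \left(- \frac{47}{16} + 4\right) = -6 + \frac{17}{16} = - \frac{79}{16} \approx -4.9375$)
$z{\left(u \right)} = - \frac{79}{16}$
$\sqrt{21425 + z{\left(s{\left(w{\left(-2,3 \right)} \right)} \right)}} = \sqrt{21425 - \frac{79}{16}} = \sqrt{\frac{342721}{16}} = \frac{\sqrt{342721}}{4}$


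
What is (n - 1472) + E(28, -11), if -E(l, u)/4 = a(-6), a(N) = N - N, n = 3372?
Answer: 1900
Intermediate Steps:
a(N) = 0
E(l, u) = 0 (E(l, u) = -4*0 = 0)
(n - 1472) + E(28, -11) = (3372 - 1472) + 0 = 1900 + 0 = 1900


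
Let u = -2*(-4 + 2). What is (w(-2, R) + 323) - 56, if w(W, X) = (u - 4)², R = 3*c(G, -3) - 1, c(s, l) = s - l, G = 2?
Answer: 267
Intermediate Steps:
u = 4 (u = -2*(-2) = 4)
R = 14 (R = 3*(2 - 1*(-3)) - 1 = 3*(2 + 3) - 1 = 3*5 - 1 = 15 - 1 = 14)
w(W, X) = 0 (w(W, X) = (4 - 4)² = 0² = 0)
(w(-2, R) + 323) - 56 = (0 + 323) - 56 = 323 - 56 = 267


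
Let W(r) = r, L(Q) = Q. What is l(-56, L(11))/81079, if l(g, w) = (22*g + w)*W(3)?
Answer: -3663/81079 ≈ -0.045178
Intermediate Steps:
l(g, w) = 3*w + 66*g (l(g, w) = (22*g + w)*3 = (w + 22*g)*3 = 3*w + 66*g)
l(-56, L(11))/81079 = (3*11 + 66*(-56))/81079 = (33 - 3696)*(1/81079) = -3663*1/81079 = -3663/81079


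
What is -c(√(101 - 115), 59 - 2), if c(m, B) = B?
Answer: -57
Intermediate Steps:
-c(√(101 - 115), 59 - 2) = -(59 - 2) = -1*57 = -57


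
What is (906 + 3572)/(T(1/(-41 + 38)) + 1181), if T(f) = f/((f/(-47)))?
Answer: 2239/567 ≈ 3.9489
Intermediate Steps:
T(f) = -47 (T(f) = f/((f*(-1/47))) = f/((-f/47)) = f*(-47/f) = -47)
(906 + 3572)/(T(1/(-41 + 38)) + 1181) = (906 + 3572)/(-47 + 1181) = 4478/1134 = 4478*(1/1134) = 2239/567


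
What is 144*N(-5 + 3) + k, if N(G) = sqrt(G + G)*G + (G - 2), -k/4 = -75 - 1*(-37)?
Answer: -424 - 576*I ≈ -424.0 - 576.0*I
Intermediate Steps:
k = 152 (k = -4*(-75 - 1*(-37)) = -4*(-75 + 37) = -4*(-38) = 152)
N(G) = -2 + G + sqrt(2)*G**(3/2) (N(G) = sqrt(2*G)*G + (-2 + G) = (sqrt(2)*sqrt(G))*G + (-2 + G) = sqrt(2)*G**(3/2) + (-2 + G) = -2 + G + sqrt(2)*G**(3/2))
144*N(-5 + 3) + k = 144*(-2 + (-5 + 3) + sqrt(2)*(-5 + 3)**(3/2)) + 152 = 144*(-2 - 2 + sqrt(2)*(-2)**(3/2)) + 152 = 144*(-2 - 2 + sqrt(2)*(-2*I*sqrt(2))) + 152 = 144*(-2 - 2 - 4*I) + 152 = 144*(-4 - 4*I) + 152 = (-576 - 576*I) + 152 = -424 - 576*I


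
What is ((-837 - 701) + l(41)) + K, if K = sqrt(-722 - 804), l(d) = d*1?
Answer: -1497 + I*sqrt(1526) ≈ -1497.0 + 39.064*I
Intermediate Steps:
l(d) = d
K = I*sqrt(1526) (K = sqrt(-1526) = I*sqrt(1526) ≈ 39.064*I)
((-837 - 701) + l(41)) + K = ((-837 - 701) + 41) + I*sqrt(1526) = (-1538 + 41) + I*sqrt(1526) = -1497 + I*sqrt(1526)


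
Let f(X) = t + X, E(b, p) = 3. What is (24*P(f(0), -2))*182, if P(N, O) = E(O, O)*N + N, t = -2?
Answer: -34944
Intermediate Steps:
f(X) = -2 + X
P(N, O) = 4*N (P(N, O) = 3*N + N = 4*N)
(24*P(f(0), -2))*182 = (24*(4*(-2 + 0)))*182 = (24*(4*(-2)))*182 = (24*(-8))*182 = -192*182 = -34944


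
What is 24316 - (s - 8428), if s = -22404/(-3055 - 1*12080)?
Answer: 165186012/5045 ≈ 32743.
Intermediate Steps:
s = 7468/5045 (s = -22404/(-3055 - 12080) = -22404/(-15135) = -22404*(-1/15135) = 7468/5045 ≈ 1.4803)
24316 - (s - 8428) = 24316 - (7468/5045 - 8428) = 24316 - 1*(-42511792/5045) = 24316 + 42511792/5045 = 165186012/5045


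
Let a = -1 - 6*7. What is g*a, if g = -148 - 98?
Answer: 10578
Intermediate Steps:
g = -246
a = -43 (a = -1 - 42 = -43)
g*a = -246*(-43) = 10578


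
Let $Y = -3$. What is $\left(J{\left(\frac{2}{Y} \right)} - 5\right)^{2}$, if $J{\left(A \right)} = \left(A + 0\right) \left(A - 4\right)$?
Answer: $\frac{289}{81} \approx 3.5679$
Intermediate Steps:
$J{\left(A \right)} = A \left(-4 + A\right)$
$\left(J{\left(\frac{2}{Y} \right)} - 5\right)^{2} = \left(\frac{2}{-3} \left(-4 + \frac{2}{-3}\right) - 5\right)^{2} = \left(2 \left(- \frac{1}{3}\right) \left(-4 + 2 \left(- \frac{1}{3}\right)\right) - 5\right)^{2} = \left(- \frac{2 \left(-4 - \frac{2}{3}\right)}{3} - 5\right)^{2} = \left(\left(- \frac{2}{3}\right) \left(- \frac{14}{3}\right) - 5\right)^{2} = \left(\frac{28}{9} - 5\right)^{2} = \left(- \frac{17}{9}\right)^{2} = \frac{289}{81}$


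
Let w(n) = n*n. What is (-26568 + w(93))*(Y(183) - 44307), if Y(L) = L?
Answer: 790657956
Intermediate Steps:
w(n) = n²
(-26568 + w(93))*(Y(183) - 44307) = (-26568 + 93²)*(183 - 44307) = (-26568 + 8649)*(-44124) = -17919*(-44124) = 790657956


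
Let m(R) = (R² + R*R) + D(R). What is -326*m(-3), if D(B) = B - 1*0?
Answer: -4890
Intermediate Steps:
D(B) = B (D(B) = B + 0 = B)
m(R) = R + 2*R² (m(R) = (R² + R*R) + R = (R² + R²) + R = 2*R² + R = R + 2*R²)
-326*m(-3) = -(-978)*(1 + 2*(-3)) = -(-978)*(1 - 6) = -(-978)*(-5) = -326*15 = -4890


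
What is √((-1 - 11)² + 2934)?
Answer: 9*√38 ≈ 55.480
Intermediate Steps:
√((-1 - 11)² + 2934) = √((-12)² + 2934) = √(144 + 2934) = √3078 = 9*√38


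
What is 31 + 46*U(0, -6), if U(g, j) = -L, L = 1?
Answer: -15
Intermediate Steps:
U(g, j) = -1 (U(g, j) = -1*1 = -1)
31 + 46*U(0, -6) = 31 + 46*(-1) = 31 - 46 = -15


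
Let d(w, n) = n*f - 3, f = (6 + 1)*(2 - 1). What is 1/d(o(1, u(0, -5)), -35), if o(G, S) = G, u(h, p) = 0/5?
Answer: -1/248 ≈ -0.0040323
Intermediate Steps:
u(h, p) = 0 (u(h, p) = 0*(⅕) = 0)
f = 7 (f = 7*1 = 7)
d(w, n) = -3 + 7*n (d(w, n) = n*7 - 3 = 7*n - 3 = -3 + 7*n)
1/d(o(1, u(0, -5)), -35) = 1/(-3 + 7*(-35)) = 1/(-3 - 245) = 1/(-248) = -1/248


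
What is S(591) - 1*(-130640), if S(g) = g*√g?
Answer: 130640 + 591*√591 ≈ 1.4501e+5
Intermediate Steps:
S(g) = g^(3/2)
S(591) - 1*(-130640) = 591^(3/2) - 1*(-130640) = 591*√591 + 130640 = 130640 + 591*√591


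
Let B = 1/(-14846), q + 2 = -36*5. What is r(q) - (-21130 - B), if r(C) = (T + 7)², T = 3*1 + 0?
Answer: 315180579/14846 ≈ 21230.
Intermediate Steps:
q = -182 (q = -2 - 36*5 = -2 - 180 = -182)
T = 3 (T = 3 + 0 = 3)
B = -1/14846 ≈ -6.7358e-5
r(C) = 100 (r(C) = (3 + 7)² = 10² = 100)
r(q) - (-21130 - B) = 100 - (-21130 - 1*(-1/14846)) = 100 - (-21130 + 1/14846) = 100 - 1*(-313695979/14846) = 100 + 313695979/14846 = 315180579/14846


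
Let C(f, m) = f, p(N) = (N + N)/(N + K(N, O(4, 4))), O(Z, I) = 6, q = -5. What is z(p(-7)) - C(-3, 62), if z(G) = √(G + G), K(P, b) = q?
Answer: 3 + √21/3 ≈ 4.5275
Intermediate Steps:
K(P, b) = -5
p(N) = 2*N/(-5 + N) (p(N) = (N + N)/(N - 5) = (2*N)/(-5 + N) = 2*N/(-5 + N))
z(G) = √2*√G (z(G) = √(2*G) = √2*√G)
z(p(-7)) - C(-3, 62) = √2*√(2*(-7)/(-5 - 7)) - 1*(-3) = √2*√(2*(-7)/(-12)) + 3 = √2*√(2*(-7)*(-1/12)) + 3 = √2*√(7/6) + 3 = √2*(√42/6) + 3 = √21/3 + 3 = 3 + √21/3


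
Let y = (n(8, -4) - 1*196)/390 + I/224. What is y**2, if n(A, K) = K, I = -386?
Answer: 95394289/19079424 ≈ 4.9998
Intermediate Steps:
y = -9767/4368 (y = (-4 - 1*196)/390 - 386/224 = (-4 - 196)*(1/390) - 386*1/224 = -200*1/390 - 193/112 = -20/39 - 193/112 = -9767/4368 ≈ -2.2360)
y**2 = (-9767/4368)**2 = 95394289/19079424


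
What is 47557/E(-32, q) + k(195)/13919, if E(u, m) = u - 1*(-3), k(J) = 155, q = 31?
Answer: -21352948/13021 ≈ -1639.9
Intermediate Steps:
E(u, m) = 3 + u (E(u, m) = u + 3 = 3 + u)
47557/E(-32, q) + k(195)/13919 = 47557/(3 - 32) + 155/13919 = 47557/(-29) + 155*(1/13919) = 47557*(-1/29) + 5/449 = -47557/29 + 5/449 = -21352948/13021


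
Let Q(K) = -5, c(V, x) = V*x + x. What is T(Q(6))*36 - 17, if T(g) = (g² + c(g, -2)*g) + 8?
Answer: -269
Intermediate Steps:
c(V, x) = x + V*x
T(g) = 8 + g² + g*(-2 - 2*g) (T(g) = (g² + (-2*(1 + g))*g) + 8 = (g² + (-2 - 2*g)*g) + 8 = (g² + g*(-2 - 2*g)) + 8 = 8 + g² + g*(-2 - 2*g))
T(Q(6))*36 - 17 = (8 - 1*(-5)² - 2*(-5))*36 - 17 = (8 - 1*25 + 10)*36 - 17 = (8 - 25 + 10)*36 - 17 = -7*36 - 17 = -252 - 17 = -269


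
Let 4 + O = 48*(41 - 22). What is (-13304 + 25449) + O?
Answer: 13053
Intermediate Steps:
O = 908 (O = -4 + 48*(41 - 22) = -4 + 48*19 = -4 + 912 = 908)
(-13304 + 25449) + O = (-13304 + 25449) + 908 = 12145 + 908 = 13053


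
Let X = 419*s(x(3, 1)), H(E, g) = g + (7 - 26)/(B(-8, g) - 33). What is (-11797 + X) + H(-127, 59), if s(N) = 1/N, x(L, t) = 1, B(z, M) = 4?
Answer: -328232/29 ≈ -11318.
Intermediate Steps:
H(E, g) = 19/29 + g (H(E, g) = g + (7 - 26)/(4 - 33) = g - 19/(-29) = g - 19*(-1/29) = g + 19/29 = 19/29 + g)
X = 419 (X = 419/1 = 419*1 = 419)
(-11797 + X) + H(-127, 59) = (-11797 + 419) + (19/29 + 59) = -11378 + 1730/29 = -328232/29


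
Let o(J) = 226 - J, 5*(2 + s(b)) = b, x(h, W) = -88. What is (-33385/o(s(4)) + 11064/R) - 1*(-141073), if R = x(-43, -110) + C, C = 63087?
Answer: 10085648665701/71566864 ≈ 1.4093e+5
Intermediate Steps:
s(b) = -2 + b/5
R = 62999 (R = -88 + 63087 = 62999)
(-33385/o(s(4)) + 11064/R) - 1*(-141073) = (-33385/(226 - (-2 + (⅕)*4)) + 11064/62999) - 1*(-141073) = (-33385/(226 - (-2 + ⅘)) + 11064*(1/62999)) + 141073 = (-33385/(226 - 1*(-6/5)) + 11064/62999) + 141073 = (-33385/(226 + 6/5) + 11064/62999) + 141073 = (-33385/1136/5 + 11064/62999) + 141073 = (-33385*5/1136 + 11064/62999) + 141073 = (-166925/1136 + 11064/62999) + 141073 = -10503539371/71566864 + 141073 = 10085648665701/71566864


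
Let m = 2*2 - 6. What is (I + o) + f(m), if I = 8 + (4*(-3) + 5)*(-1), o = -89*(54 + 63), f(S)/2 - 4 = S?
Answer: -10394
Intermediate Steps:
m = -2 (m = 4 - 6 = -2)
f(S) = 8 + 2*S
o = -10413 (o = -89*117 = -10413)
I = 15 (I = 8 + (-12 + 5)*(-1) = 8 - 7*(-1) = 8 + 7 = 15)
(I + o) + f(m) = (15 - 10413) + (8 + 2*(-2)) = -10398 + (8 - 4) = -10398 + 4 = -10394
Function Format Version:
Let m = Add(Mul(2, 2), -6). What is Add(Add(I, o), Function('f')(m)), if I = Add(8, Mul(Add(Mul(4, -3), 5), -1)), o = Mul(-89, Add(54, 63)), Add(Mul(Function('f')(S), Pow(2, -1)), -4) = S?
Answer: -10394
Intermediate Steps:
m = -2 (m = Add(4, -6) = -2)
Function('f')(S) = Add(8, Mul(2, S))
o = -10413 (o = Mul(-89, 117) = -10413)
I = 15 (I = Add(8, Mul(Add(-12, 5), -1)) = Add(8, Mul(-7, -1)) = Add(8, 7) = 15)
Add(Add(I, o), Function('f')(m)) = Add(Add(15, -10413), Add(8, Mul(2, -2))) = Add(-10398, Add(8, -4)) = Add(-10398, 4) = -10394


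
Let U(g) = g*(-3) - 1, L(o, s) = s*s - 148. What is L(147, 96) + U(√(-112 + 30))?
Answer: 9067 - 3*I*√82 ≈ 9067.0 - 27.166*I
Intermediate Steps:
L(o, s) = -148 + s² (L(o, s) = s² - 148 = -148 + s²)
U(g) = -1 - 3*g (U(g) = -3*g - 1 = -1 - 3*g)
L(147, 96) + U(√(-112 + 30)) = (-148 + 96²) + (-1 - 3*√(-112 + 30)) = (-148 + 9216) + (-1 - 3*I*√82) = 9068 + (-1 - 3*I*√82) = 9067 - 3*I*√82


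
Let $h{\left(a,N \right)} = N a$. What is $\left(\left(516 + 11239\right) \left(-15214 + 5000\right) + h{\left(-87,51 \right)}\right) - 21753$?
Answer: $-120091760$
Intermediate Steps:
$\left(\left(516 + 11239\right) \left(-15214 + 5000\right) + h{\left(-87,51 \right)}\right) - 21753 = \left(\left(516 + 11239\right) \left(-15214 + 5000\right) + 51 \left(-87\right)\right) - 21753 = \left(11755 \left(-10214\right) - 4437\right) - 21753 = \left(-120065570 - 4437\right) - 21753 = -120070007 - 21753 = -120091760$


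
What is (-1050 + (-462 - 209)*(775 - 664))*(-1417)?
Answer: 107027427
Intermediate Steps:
(-1050 + (-462 - 209)*(775 - 664))*(-1417) = (-1050 - 671*111)*(-1417) = (-1050 - 74481)*(-1417) = -75531*(-1417) = 107027427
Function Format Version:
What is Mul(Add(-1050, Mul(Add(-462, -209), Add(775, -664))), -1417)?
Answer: 107027427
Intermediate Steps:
Mul(Add(-1050, Mul(Add(-462, -209), Add(775, -664))), -1417) = Mul(Add(-1050, Mul(-671, 111)), -1417) = Mul(Add(-1050, -74481), -1417) = Mul(-75531, -1417) = 107027427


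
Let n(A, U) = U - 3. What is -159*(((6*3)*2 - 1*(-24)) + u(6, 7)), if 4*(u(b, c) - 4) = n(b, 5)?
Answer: -20511/2 ≈ -10256.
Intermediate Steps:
n(A, U) = -3 + U
u(b, c) = 9/2 (u(b, c) = 4 + (-3 + 5)/4 = 4 + (¼)*2 = 4 + ½ = 9/2)
-159*(((6*3)*2 - 1*(-24)) + u(6, 7)) = -159*(((6*3)*2 - 1*(-24)) + 9/2) = -159*((18*2 + 24) + 9/2) = -159*((36 + 24) + 9/2) = -159*(60 + 9/2) = -159*129/2 = -20511/2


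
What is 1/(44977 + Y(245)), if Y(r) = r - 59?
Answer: 1/45163 ≈ 2.2142e-5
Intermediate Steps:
Y(r) = -59 + r
1/(44977 + Y(245)) = 1/(44977 + (-59 + 245)) = 1/(44977 + 186) = 1/45163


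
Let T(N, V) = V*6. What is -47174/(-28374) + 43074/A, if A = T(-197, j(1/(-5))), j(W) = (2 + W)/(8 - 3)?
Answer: 94312004/4729 ≈ 19943.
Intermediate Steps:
j(W) = 2/5 + W/5 (j(W) = (2 + W)/5 = (2 + W)*(1/5) = 2/5 + W/5)
T(N, V) = 6*V
A = 54/25 (A = 6*(2/5 + (1/5)/(-5)) = 6*(2/5 + (1/5)*(-1/5)) = 6*(2/5 - 1/25) = 6*(9/25) = 54/25 ≈ 2.1600)
-47174/(-28374) + 43074/A = -47174/(-28374) + 43074/(54/25) = -47174*(-1/28374) + 43074*(25/54) = 23587/14187 + 59825/3 = 94312004/4729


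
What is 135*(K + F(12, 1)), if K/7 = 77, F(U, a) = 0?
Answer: 72765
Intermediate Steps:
K = 539 (K = 7*77 = 539)
135*(K + F(12, 1)) = 135*(539 + 0) = 135*539 = 72765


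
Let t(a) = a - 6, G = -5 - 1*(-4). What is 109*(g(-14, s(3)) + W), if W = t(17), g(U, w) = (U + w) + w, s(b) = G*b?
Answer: -981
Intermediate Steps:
G = -1 (G = -5 + 4 = -1)
s(b) = -b
g(U, w) = U + 2*w
t(a) = -6 + a
W = 11 (W = -6 + 17 = 11)
109*(g(-14, s(3)) + W) = 109*((-14 + 2*(-1*3)) + 11) = 109*((-14 + 2*(-3)) + 11) = 109*((-14 - 6) + 11) = 109*(-20 + 11) = 109*(-9) = -981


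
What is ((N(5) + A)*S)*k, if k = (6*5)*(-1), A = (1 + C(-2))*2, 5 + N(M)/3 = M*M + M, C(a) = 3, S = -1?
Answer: 2490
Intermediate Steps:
N(M) = -15 + 3*M + 3*M**2 (N(M) = -15 + 3*(M*M + M) = -15 + 3*(M**2 + M) = -15 + 3*(M + M**2) = -15 + (3*M + 3*M**2) = -15 + 3*M + 3*M**2)
A = 8 (A = (1 + 3)*2 = 4*2 = 8)
k = -30 (k = 30*(-1) = -30)
((N(5) + A)*S)*k = (((-15 + 3*5 + 3*5**2) + 8)*(-1))*(-30) = (((-15 + 15 + 3*25) + 8)*(-1))*(-30) = (((-15 + 15 + 75) + 8)*(-1))*(-30) = ((75 + 8)*(-1))*(-30) = (83*(-1))*(-30) = -83*(-30) = 2490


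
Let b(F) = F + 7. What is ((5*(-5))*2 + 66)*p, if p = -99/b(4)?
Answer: -144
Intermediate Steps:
b(F) = 7 + F
p = -9 (p = -99/(7 + 4) = -99/11 = -99*1/11 = -9)
((5*(-5))*2 + 66)*p = ((5*(-5))*2 + 66)*(-9) = (-25*2 + 66)*(-9) = (-50 + 66)*(-9) = 16*(-9) = -144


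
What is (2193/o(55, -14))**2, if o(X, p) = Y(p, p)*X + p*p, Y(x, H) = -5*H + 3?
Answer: 4809249/17732521 ≈ 0.27121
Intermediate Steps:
Y(x, H) = 3 - 5*H
o(X, p) = p**2 + X*(3 - 5*p) (o(X, p) = (3 - 5*p)*X + p*p = X*(3 - 5*p) + p**2 = p**2 + X*(3 - 5*p))
(2193/o(55, -14))**2 = (2193/((-14)**2 - 1*55*(-3 + 5*(-14))))**2 = (2193/(196 - 1*55*(-3 - 70)))**2 = (2193/(196 - 1*55*(-73)))**2 = (2193/(196 + 4015))**2 = (2193/4211)**2 = 4809249/17732521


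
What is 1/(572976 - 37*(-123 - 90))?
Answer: 1/580857 ≈ 1.7216e-6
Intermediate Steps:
1/(572976 - 37*(-123 - 90)) = 1/(572976 - 37*(-213)) = 1/(572976 + 7881) = 1/580857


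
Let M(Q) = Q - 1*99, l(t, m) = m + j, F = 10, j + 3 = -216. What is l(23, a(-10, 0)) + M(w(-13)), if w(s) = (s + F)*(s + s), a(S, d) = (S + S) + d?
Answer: -260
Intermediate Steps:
j = -219 (j = -3 - 216 = -219)
a(S, d) = d + 2*S (a(S, d) = 2*S + d = d + 2*S)
l(t, m) = -219 + m (l(t, m) = m - 219 = -219 + m)
w(s) = 2*s*(10 + s) (w(s) = (s + 10)*(s + s) = (10 + s)*(2*s) = 2*s*(10 + s))
M(Q) = -99 + Q (M(Q) = Q - 99 = -99 + Q)
l(23, a(-10, 0)) + M(w(-13)) = (-219 + (0 + 2*(-10))) + (-99 + 2*(-13)*(10 - 13)) = (-219 + (0 - 20)) + (-99 + 2*(-13)*(-3)) = (-219 - 20) + (-99 + 78) = -239 - 21 = -260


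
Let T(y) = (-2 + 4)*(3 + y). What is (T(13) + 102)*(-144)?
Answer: -19296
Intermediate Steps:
T(y) = 6 + 2*y (T(y) = 2*(3 + y) = 6 + 2*y)
(T(13) + 102)*(-144) = ((6 + 2*13) + 102)*(-144) = ((6 + 26) + 102)*(-144) = (32 + 102)*(-144) = 134*(-144) = -19296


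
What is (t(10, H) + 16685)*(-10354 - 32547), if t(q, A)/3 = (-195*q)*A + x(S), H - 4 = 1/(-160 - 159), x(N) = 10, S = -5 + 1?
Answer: 91236055165/319 ≈ 2.8601e+8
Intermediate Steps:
S = -4
H = 1275/319 (H = 4 + 1/(-160 - 159) = 4 + 1/(-319) = 4 - 1/319 = 1275/319 ≈ 3.9969)
t(q, A) = 30 - 585*A*q (t(q, A) = 3*((-195*q)*A + 10) = 3*(-195*A*q + 10) = 3*(10 - 195*A*q) = 30 - 585*A*q)
(t(10, H) + 16685)*(-10354 - 32547) = ((30 - 585*1275/319*10) + 16685)*(-10354 - 32547) = ((30 - 7458750/319) + 16685)*(-42901) = (-7449180/319 + 16685)*(-42901) = -2126665/319*(-42901) = 91236055165/319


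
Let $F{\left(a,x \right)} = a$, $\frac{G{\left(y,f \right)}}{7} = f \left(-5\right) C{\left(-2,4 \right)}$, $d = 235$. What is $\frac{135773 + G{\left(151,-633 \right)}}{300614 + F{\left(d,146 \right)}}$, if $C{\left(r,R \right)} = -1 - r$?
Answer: $\frac{157928}{300849} \approx 0.52494$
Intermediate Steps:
$G{\left(y,f \right)} = - 35 f$ ($G{\left(y,f \right)} = 7 f \left(-5\right) \left(-1 - -2\right) = 7 - 5 f \left(-1 + 2\right) = 7 - 5 f 1 = 7 \left(- 5 f\right) = - 35 f$)
$\frac{135773 + G{\left(151,-633 \right)}}{300614 + F{\left(d,146 \right)}} = \frac{135773 - -22155}{300614 + 235} = \frac{135773 + 22155}{300849} = 157928 \cdot \frac{1}{300849} = \frac{157928}{300849}$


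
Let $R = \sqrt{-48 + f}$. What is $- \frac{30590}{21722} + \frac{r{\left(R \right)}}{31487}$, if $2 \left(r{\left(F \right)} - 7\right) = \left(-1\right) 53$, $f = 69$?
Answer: $- \frac{963610909}{683960614} \approx -1.4089$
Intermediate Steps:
$R = \sqrt{21}$ ($R = \sqrt{-48 + 69} = \sqrt{21} \approx 4.5826$)
$r{\left(F \right)} = - \frac{39}{2}$ ($r{\left(F \right)} = 7 + \frac{\left(-1\right) 53}{2} = 7 + \frac{1}{2} \left(-53\right) = 7 - \frac{53}{2} = - \frac{39}{2}$)
$- \frac{30590}{21722} + \frac{r{\left(R \right)}}{31487} = - \frac{30590}{21722} - \frac{39}{2 \cdot 31487} = \left(-30590\right) \frac{1}{21722} - \frac{39}{62974} = - \frac{15295}{10861} - \frac{39}{62974} = - \frac{963610909}{683960614}$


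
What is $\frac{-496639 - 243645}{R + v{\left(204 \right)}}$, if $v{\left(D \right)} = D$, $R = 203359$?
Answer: $- \frac{740284}{203563} \approx -3.6366$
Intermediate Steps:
$\frac{-496639 - 243645}{R + v{\left(204 \right)}} = \frac{-496639 - 243645}{203359 + 204} = - \frac{740284}{203563}$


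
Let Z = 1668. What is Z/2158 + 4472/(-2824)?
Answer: -308759/380887 ≈ -0.81063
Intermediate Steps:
Z/2158 + 4472/(-2824) = 1668/2158 + 4472/(-2824) = 1668*(1/2158) + 4472*(-1/2824) = 834/1079 - 559/353 = -308759/380887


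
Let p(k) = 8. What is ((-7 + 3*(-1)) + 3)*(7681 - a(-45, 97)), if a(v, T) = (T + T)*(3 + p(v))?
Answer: -38829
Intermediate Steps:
a(v, T) = 22*T (a(v, T) = (T + T)*(3 + 8) = (2*T)*11 = 22*T)
((-7 + 3*(-1)) + 3)*(7681 - a(-45, 97)) = ((-7 + 3*(-1)) + 3)*(7681 - 22*97) = ((-7 - 3) + 3)*(7681 - 1*2134) = (-10 + 3)*(7681 - 2134) = -7*5547 = -38829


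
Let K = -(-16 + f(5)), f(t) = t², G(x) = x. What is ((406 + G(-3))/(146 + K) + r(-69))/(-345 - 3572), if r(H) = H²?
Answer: -652660/536629 ≈ -1.2162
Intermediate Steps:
K = -9 (K = -(-16 + 5²) = -(-16 + 25) = -1*9 = -9)
((406 + G(-3))/(146 + K) + r(-69))/(-345 - 3572) = ((406 - 3)/(146 - 9) + (-69)²)/(-345 - 3572) = (403/137 + 4761)/(-3917) = (403*(1/137) + 4761)*(-1/3917) = (403/137 + 4761)*(-1/3917) = (652660/137)*(-1/3917) = -652660/536629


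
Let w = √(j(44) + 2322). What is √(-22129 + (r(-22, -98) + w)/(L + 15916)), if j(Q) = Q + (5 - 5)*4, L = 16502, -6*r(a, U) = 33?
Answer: √(-2583995294855 + 46826*√14)/10806 ≈ 148.76*I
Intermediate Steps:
r(a, U) = -11/2 (r(a, U) = -⅙*33 = -11/2)
j(Q) = Q (j(Q) = Q + 0*4 = Q + 0 = Q)
w = 13*√14 (w = √(44 + 2322) = √2366 = 13*√14 ≈ 48.642)
√(-22129 + (r(-22, -98) + w)/(L + 15916)) = √(-22129 + (-11/2 + 13*√14)/(16502 + 15916)) = √(-22129 + (-11/2 + 13*√14)/32418) = √(-22129 + (-11/2 + 13*√14)*(1/32418)) = √(-22129 + (-11/64836 + 13*√14/32418)) = √(-1434755855/64836 + 13*√14/32418)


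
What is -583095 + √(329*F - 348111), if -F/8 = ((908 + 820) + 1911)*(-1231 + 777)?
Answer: -583095 + √4347994881 ≈ -5.1716e+5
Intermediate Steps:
F = 13216848 (F = -8*((908 + 820) + 1911)*(-1231 + 777) = -8*(1728 + 1911)*(-454) = -29112*(-454) = -8*(-1652106) = 13216848)
-583095 + √(329*F - 348111) = -583095 + √(329*13216848 - 348111) = -583095 + √(4348342992 - 348111) = -583095 + √4347994881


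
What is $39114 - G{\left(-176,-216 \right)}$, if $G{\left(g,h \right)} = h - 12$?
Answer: $39342$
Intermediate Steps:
$G{\left(g,h \right)} = -12 + h$
$39114 - G{\left(-176,-216 \right)} = 39114 - \left(-12 - 216\right) = 39114 - -228 = 39114 + 228 = 39342$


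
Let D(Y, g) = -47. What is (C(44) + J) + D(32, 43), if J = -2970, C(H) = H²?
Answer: -1081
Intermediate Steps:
(C(44) + J) + D(32, 43) = (44² - 2970) - 47 = (1936 - 2970) - 47 = -1034 - 47 = -1081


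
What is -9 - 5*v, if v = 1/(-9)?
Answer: -76/9 ≈ -8.4444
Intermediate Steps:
v = -⅑ ≈ -0.11111
-9 - 5*v = -9 - 5*(-⅑) = -9 + 5/9 = -76/9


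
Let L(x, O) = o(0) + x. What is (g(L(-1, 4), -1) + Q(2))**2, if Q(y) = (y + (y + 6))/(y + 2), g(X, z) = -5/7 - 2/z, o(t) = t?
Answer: 2809/196 ≈ 14.332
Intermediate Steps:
L(x, O) = x (L(x, O) = 0 + x = x)
g(X, z) = -5/7 - 2/z (g(X, z) = -5*1/7 - 2/z = -5/7 - 2/z)
Q(y) = (6 + 2*y)/(2 + y) (Q(y) = (y + (6 + y))/(2 + y) = (6 + 2*y)/(2 + y))
(g(L(-1, 4), -1) + Q(2))**2 = ((-5/7 - 2/(-1)) + 2*(3 + 2)/(2 + 2))**2 = ((-5/7 - 2*(-1)) + 2*5/4)**2 = ((-5/7 + 2) + 2*(1/4)*5)**2 = (9/7 + 5/2)**2 = (53/14)**2 = 2809/196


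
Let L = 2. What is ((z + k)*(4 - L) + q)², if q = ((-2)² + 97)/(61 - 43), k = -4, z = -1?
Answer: 6241/324 ≈ 19.262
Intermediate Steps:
q = 101/18 (q = (4 + 97)/18 = 101*(1/18) = 101/18 ≈ 5.6111)
((z + k)*(4 - L) + q)² = ((-1 - 4)*(4 - 1*2) + 101/18)² = (-5*(4 - 2) + 101/18)² = (-5*2 + 101/18)² = (-10 + 101/18)² = (-79/18)² = 6241/324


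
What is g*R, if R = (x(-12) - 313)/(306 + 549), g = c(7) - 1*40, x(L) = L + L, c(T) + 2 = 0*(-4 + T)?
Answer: 4718/285 ≈ 16.554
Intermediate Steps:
c(T) = -2 (c(T) = -2 + 0*(-4 + T) = -2 + 0 = -2)
x(L) = 2*L
g = -42 (g = -2 - 1*40 = -2 - 40 = -42)
R = -337/855 (R = (2*(-12) - 313)/(306 + 549) = (-24 - 313)/855 = -337*1/855 = -337/855 ≈ -0.39415)
g*R = -42*(-337/855) = 4718/285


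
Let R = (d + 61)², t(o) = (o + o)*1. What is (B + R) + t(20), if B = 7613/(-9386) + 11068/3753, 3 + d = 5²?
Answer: 244153896941/35225658 ≈ 6931.1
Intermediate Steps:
d = 22 (d = -3 + 5² = -3 + 25 = 22)
t(o) = 2*o (t(o) = (2*o)*1 = 2*o)
R = 6889 (R = (22 + 61)² = 83² = 6889)
B = 75312659/35225658 (B = 7613*(-1/9386) + 11068*(1/3753) = -7613/9386 + 11068/3753 = 75312659/35225658 ≈ 2.1380)
(B + R) + t(20) = (75312659/35225658 + 6889) + 2*20 = 242744870621/35225658 + 40 = 244153896941/35225658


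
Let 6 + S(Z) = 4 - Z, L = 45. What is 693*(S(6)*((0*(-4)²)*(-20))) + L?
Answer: 45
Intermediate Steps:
S(Z) = -2 - Z (S(Z) = -6 + (4 - Z) = -2 - Z)
693*(S(6)*((0*(-4)²)*(-20))) + L = 693*((-2 - 1*6)*((0*(-4)²)*(-20))) + 45 = 693*((-2 - 6)*((0*16)*(-20))) + 45 = 693*(-0*(-20)) + 45 = 693*(-8*0) + 45 = 693*0 + 45 = 0 + 45 = 45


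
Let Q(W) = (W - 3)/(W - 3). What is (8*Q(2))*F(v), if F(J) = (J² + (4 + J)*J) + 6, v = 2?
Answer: 176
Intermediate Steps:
F(J) = 6 + J² + J*(4 + J) (F(J) = (J² + J*(4 + J)) + 6 = 6 + J² + J*(4 + J))
Q(W) = 1 (Q(W) = (-3 + W)/(-3 + W) = 1)
(8*Q(2))*F(v) = (8*1)*(6 + 2*2² + 4*2) = 8*(6 + 2*4 + 8) = 8*(6 + 8 + 8) = 8*22 = 176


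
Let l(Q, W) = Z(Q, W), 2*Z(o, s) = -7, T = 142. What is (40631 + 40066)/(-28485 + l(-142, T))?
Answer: -161394/56977 ≈ -2.8326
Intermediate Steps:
Z(o, s) = -7/2 (Z(o, s) = (½)*(-7) = -7/2)
l(Q, W) = -7/2
(40631 + 40066)/(-28485 + l(-142, T)) = (40631 + 40066)/(-28485 - 7/2) = 80697/(-56977/2) = 80697*(-2/56977) = -161394/56977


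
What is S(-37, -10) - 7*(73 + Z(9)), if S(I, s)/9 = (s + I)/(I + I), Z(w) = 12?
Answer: -43607/74 ≈ -589.28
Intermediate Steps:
S(I, s) = 9*(I + s)/(2*I) (S(I, s) = 9*((s + I)/(I + I)) = 9*((I + s)/((2*I))) = 9*((I + s)*(1/(2*I))) = 9*((I + s)/(2*I)) = 9*(I + s)/(2*I))
S(-37, -10) - 7*(73 + Z(9)) = (9/2)*(-37 - 10)/(-37) - 7*(73 + 12) = (9/2)*(-1/37)*(-47) - 7*85 = 423/74 - 1*595 = 423/74 - 595 = -43607/74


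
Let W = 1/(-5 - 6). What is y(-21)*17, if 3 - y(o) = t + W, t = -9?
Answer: 2261/11 ≈ 205.55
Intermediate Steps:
W = -1/11 (W = 1/(-11) = -1/11 ≈ -0.090909)
y(o) = 133/11 (y(o) = 3 - (-9 - 1/11) = 3 - 1*(-100/11) = 3 + 100/11 = 133/11)
y(-21)*17 = (133/11)*17 = 2261/11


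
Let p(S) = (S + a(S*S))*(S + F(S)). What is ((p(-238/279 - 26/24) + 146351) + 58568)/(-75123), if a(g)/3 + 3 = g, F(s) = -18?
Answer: -94938061652219/34805209484736 ≈ -2.7277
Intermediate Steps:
a(g) = -9 + 3*g
p(S) = (-18 + S)*(-9 + S + 3*S**2) (p(S) = (S + (-9 + 3*(S*S)))*(S - 18) = (S + (-9 + 3*S**2))*(-18 + S) = (-9 + S + 3*S**2)*(-18 + S) = (-18 + S)*(-9 + S + 3*S**2))
((p(-238/279 - 26/24) + 146351) + 58568)/(-75123) = (((162 - 53*(-238/279 - 26/24)**2 - 27*(-238/279 - 26/24) + 3*(-238/279 - 26/24)**3) + 146351) + 58568)/(-75123) = (((162 - 53*(-238*1/279 - 26*1/24)**2 - 27*(-238*1/279 - 26*1/24) + 3*(-238*1/279 - 26*1/24)**3) + 146351) + 58568)*(-1/75123) = (((162 - 53*(-238/279 - 13/12)**2 - 27*(-238/279 - 13/12) + 3*(-238/279 - 13/12)**3) + 146351) + 58568)*(-1/75123) = (((162 - 53*(-2161/1116)**2 - 27*(-2161/1116) + 3*(-2161/1116)**3) + 146351) + 58568)*(-1/75123) = (((162 - 53*4669921/1245456 + 6483/124 + 3*(-10091699281/1389928896)) + 146351) + 58568)*(-1/75123) = (((162 - 247505813/1245456 + 6483/124 - 10091699281/463309632) + 146351) + 58568)*(-1/75123) = ((-2884827589/463309632 + 146351) + 58568)*(-1/75123) = (67802943125243/463309632 + 58568)*(-1/75123) = (94938061652219/463309632)*(-1/75123) = -94938061652219/34805209484736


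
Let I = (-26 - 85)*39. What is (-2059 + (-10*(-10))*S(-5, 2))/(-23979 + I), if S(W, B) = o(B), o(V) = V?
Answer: 1859/28308 ≈ 0.065670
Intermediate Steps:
S(W, B) = B
I = -4329 (I = -111*39 = -4329)
(-2059 + (-10*(-10))*S(-5, 2))/(-23979 + I) = (-2059 - 10*(-10)*2)/(-23979 - 4329) = (-2059 + 100*2)/(-28308) = (-2059 + 200)*(-1/28308) = -1859*(-1/28308) = 1859/28308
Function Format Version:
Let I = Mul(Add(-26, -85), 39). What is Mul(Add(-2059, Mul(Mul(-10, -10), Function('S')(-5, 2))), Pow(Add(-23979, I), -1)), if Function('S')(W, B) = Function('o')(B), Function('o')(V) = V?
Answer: Rational(1859, 28308) ≈ 0.065670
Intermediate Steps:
Function('S')(W, B) = B
I = -4329 (I = Mul(-111, 39) = -4329)
Mul(Add(-2059, Mul(Mul(-10, -10), Function('S')(-5, 2))), Pow(Add(-23979, I), -1)) = Mul(Add(-2059, Mul(Mul(-10, -10), 2)), Pow(Add(-23979, -4329), -1)) = Mul(Add(-2059, Mul(100, 2)), Pow(-28308, -1)) = Mul(Add(-2059, 200), Rational(-1, 28308)) = Mul(-1859, Rational(-1, 28308)) = Rational(1859, 28308)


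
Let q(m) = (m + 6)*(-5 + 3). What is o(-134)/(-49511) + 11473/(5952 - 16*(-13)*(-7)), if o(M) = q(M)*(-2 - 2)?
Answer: 572643607/222601456 ≈ 2.5725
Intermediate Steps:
q(m) = -12 - 2*m (q(m) = (6 + m)*(-2) = -12 - 2*m)
o(M) = 48 + 8*M (o(M) = (-12 - 2*M)*(-2 - 2) = (-12 - 2*M)*(-4) = 48 + 8*M)
o(-134)/(-49511) + 11473/(5952 - 16*(-13)*(-7)) = (48 + 8*(-134))/(-49511) + 11473/(5952 - 16*(-13)*(-7)) = (48 - 1072)*(-1/49511) + 11473/(5952 - (-208)*(-7)) = -1024*(-1/49511) + 11473/(5952 - 1*1456) = 1024/49511 + 11473/(5952 - 1456) = 1024/49511 + 11473/4496 = 572643607/222601456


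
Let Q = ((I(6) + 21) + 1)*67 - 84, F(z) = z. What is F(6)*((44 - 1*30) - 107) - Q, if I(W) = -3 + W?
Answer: -2149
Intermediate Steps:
Q = 1591 (Q = (((-3 + 6) + 21) + 1)*67 - 84 = ((3 + 21) + 1)*67 - 84 = (24 + 1)*67 - 84 = 25*67 - 84 = 1675 - 84 = 1591)
F(6)*((44 - 1*30) - 107) - Q = 6*((44 - 1*30) - 107) - 1*1591 = 6*((44 - 30) - 107) - 1591 = 6*(14 - 107) - 1591 = 6*(-93) - 1591 = -558 - 1591 = -2149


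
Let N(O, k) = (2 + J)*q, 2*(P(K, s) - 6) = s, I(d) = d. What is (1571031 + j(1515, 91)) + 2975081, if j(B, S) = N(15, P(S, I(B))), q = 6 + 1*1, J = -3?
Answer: 4546105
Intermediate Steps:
P(K, s) = 6 + s/2
q = 7 (q = 6 + 1 = 7)
N(O, k) = -7 (N(O, k) = (2 - 3)*7 = -1*7 = -7)
j(B, S) = -7
(1571031 + j(1515, 91)) + 2975081 = (1571031 - 7) + 2975081 = 1571024 + 2975081 = 4546105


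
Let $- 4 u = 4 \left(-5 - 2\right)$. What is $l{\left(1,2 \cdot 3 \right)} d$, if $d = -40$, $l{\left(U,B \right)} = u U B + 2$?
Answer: $-1760$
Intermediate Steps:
$u = 7$ ($u = - \frac{4 \left(-5 - 2\right)}{4} = - \frac{4 \left(-7\right)}{4} = \left(- \frac{1}{4}\right) \left(-28\right) = 7$)
$l{\left(U,B \right)} = 2 + 7 B U$ ($l{\left(U,B \right)} = 7 U B + 2 = 7 B U + 2 = 2 + 7 B U$)
$l{\left(1,2 \cdot 3 \right)} d = \left(2 + 7 \cdot 2 \cdot 3 \cdot 1\right) \left(-40\right) = \left(2 + 7 \cdot 6 \cdot 1\right) \left(-40\right) = \left(2 + 42\right) \left(-40\right) = 44 \left(-40\right) = -1760$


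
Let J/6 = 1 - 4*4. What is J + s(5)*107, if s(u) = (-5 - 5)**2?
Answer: 10610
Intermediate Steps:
J = -90 (J = 6*(1 - 4*4) = 6*(1 - 16) = 6*(-15) = -90)
s(u) = 100 (s(u) = (-10)**2 = 100)
J + s(5)*107 = -90 + 100*107 = -90 + 10700 = 10610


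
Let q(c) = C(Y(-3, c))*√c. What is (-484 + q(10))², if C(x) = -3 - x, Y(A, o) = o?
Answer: 235946 + 12584*√10 ≈ 2.7574e+5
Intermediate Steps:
q(c) = √c*(-3 - c) (q(c) = (-3 - c)*√c = √c*(-3 - c))
(-484 + q(10))² = (-484 + √10*(-3 - 1*10))² = (-484 + √10*(-3 - 10))² = (-484 + √10*(-13))² = (-484 - 13*√10)²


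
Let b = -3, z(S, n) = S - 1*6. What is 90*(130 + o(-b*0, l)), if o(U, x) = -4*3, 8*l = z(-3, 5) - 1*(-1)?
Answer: 10620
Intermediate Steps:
z(S, n) = -6 + S (z(S, n) = S - 6 = -6 + S)
l = -1 (l = ((-6 - 3) - 1*(-1))/8 = (-9 + 1)/8 = (⅛)*(-8) = -1)
o(U, x) = -12
90*(130 + o(-b*0, l)) = 90*(130 - 12) = 90*118 = 10620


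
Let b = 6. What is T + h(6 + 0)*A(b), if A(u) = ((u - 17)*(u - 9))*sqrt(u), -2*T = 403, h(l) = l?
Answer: -403/2 + 198*sqrt(6) ≈ 283.50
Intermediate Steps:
T = -403/2 (T = -1/2*403 = -403/2 ≈ -201.50)
A(u) = sqrt(u)*(-17 + u)*(-9 + u) (A(u) = ((-17 + u)*(-9 + u))*sqrt(u) = sqrt(u)*(-17 + u)*(-9 + u))
T + h(6 + 0)*A(b) = -403/2 + (6 + 0)*(sqrt(6)*(153 + 6**2 - 26*6)) = -403/2 + 6*(sqrt(6)*(153 + 36 - 156)) = -403/2 + 6*(sqrt(6)*33) = -403/2 + 6*(33*sqrt(6)) = -403/2 + 198*sqrt(6)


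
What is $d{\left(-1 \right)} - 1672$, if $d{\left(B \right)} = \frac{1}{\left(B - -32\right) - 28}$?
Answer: $- \frac{5015}{3} \approx -1671.7$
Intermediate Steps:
$d{\left(B \right)} = \frac{1}{4 + B}$ ($d{\left(B \right)} = \frac{1}{\left(B + 32\right) - 28} = \frac{1}{\left(32 + B\right) - 28} = \frac{1}{4 + B}$)
$d{\left(-1 \right)} - 1672 = \frac{1}{4 - 1} - 1672 = \frac{1}{3} - 1672 = - \frac{5015}{3}$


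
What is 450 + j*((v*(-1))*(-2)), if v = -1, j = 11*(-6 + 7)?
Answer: 428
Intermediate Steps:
j = 11 (j = 11*1 = 11)
450 + j*((v*(-1))*(-2)) = 450 + 11*(-1*(-1)*(-2)) = 450 + 11*(1*(-2)) = 450 + 11*(-2) = 450 - 22 = 428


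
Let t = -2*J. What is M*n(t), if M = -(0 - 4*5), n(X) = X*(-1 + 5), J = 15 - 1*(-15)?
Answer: -4800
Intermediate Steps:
J = 30 (J = 15 + 15 = 30)
t = -60 (t = -2*30 = -60)
n(X) = 4*X (n(X) = X*4 = 4*X)
M = 20 (M = -(0 - 20) = -1*(-20) = 20)
M*n(t) = 20*(4*(-60)) = 20*(-240) = -4800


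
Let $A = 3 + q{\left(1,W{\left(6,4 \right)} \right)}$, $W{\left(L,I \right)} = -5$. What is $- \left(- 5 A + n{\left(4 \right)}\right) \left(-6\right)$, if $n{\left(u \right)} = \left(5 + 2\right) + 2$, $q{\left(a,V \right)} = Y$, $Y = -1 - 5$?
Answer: $144$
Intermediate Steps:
$Y = -6$ ($Y = -1 - 5 = -6$)
$q{\left(a,V \right)} = -6$
$n{\left(u \right)} = 9$ ($n{\left(u \right)} = 7 + 2 = 9$)
$A = -3$ ($A = 3 - 6 = -3$)
$- \left(- 5 A + n{\left(4 \right)}\right) \left(-6\right) = - \left(\left(-5\right) \left(-3\right) + 9\right) \left(-6\right) = - \left(15 + 9\right) \left(-6\right) = - 24 \left(-6\right) = \left(-1\right) \left(-144\right) = 144$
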